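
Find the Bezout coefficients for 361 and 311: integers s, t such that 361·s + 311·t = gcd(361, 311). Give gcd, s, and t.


Euclidean algorithm on (361, 311) — divide until remainder is 0:
  361 = 1 · 311 + 50
  311 = 6 · 50 + 11
  50 = 4 · 11 + 6
  11 = 1 · 6 + 5
  6 = 1 · 5 + 1
  5 = 5 · 1 + 0
gcd(361, 311) = 1.
Track Bezout coefficients alongside the remainders: start with r₀ = 361 = a·1 + b·0 (s = 1, t = 0) and r₁ = 311 = a·0 + b·1 (s = 0, t = 1); each new remainder r_{k+1} = r_{k-1} − q_k·r_k inherits s_{k+1} = s_{k-1} − q_k·s_k, t_{k+1} = t_{k-1} − q_k·t_k, so r_k = a·s_k + b·t_k at every step:
  q = 1: r = 50, s = 1 − 1·0 = 1, t = 0 − 1·1 = -1  (check: 361·1 + 311·(-1) = 50)
  q = 6: r = 11, s = 0 − 6·1 = -6, t = 1 − 6·(-1) = 7  (check: 361·(-6) + 311·7 = 11)
  q = 4: r = 6, s = 1 − 4·(-6) = 25, t = -1 − 4·7 = -29  (check: 361·25 + 311·(-29) = 6)
  q = 1: r = 5, s = -6 − 1·25 = -31, t = 7 − 1·(-29) = 36  (check: 361·(-31) + 311·36 = 5)
  q = 1: r = 1, s = 25 − 1·(-31) = 56, t = -29 − 1·36 = -65  (check: 361·56 + 311·(-65) = 1)
The row with r = 1 (the gcd) gives the Bezout coefficients s = 56, t = -65.
Result: 361 · (56) + 311 · (-65) = 1.

gcd(361, 311) = 1; s = 56, t = -65 (check: 361·56 + 311·(-65) = 1).


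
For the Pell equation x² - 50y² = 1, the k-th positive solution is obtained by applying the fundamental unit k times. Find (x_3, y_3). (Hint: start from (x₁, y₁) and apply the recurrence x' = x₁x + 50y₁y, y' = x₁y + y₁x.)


Step 1: Find the fundamental solution (x₁, y₁) of x² - 50y² = 1.
  Expand √50 as a continued fraction. a₀ = ⌊√50⌋ = 7; iterate m_{k+1} = d_k·a_k − m_k, d_{k+1} = (50 − m_{k+1}²)/d_k, a_{k+1} = ⌊(a₀ + m_{k+1})/d_{k+1}⌋ (starting m₀ = 0, d₀ = 1), with convergents p_k = a_k·p_{k-1} + p_{k-2}, q_k = a_k·q_{k-1} + q_{k-2} (p₋₁ = 1, q₋₁ = 0):
  k = 0: a₀ = 7; p₀/q₀ = 7/1; p₀² − 50·q₀² = 49 − 50 = -1.
  k = 1: m = 7, d = 1, a = ⌊(7 + 7)/1⌋ = 14; p/q = (14·7 + 1)/(14·1 + 0) = 99/14; p² − 50·q² = 9801 − 9800 = 1.
  The first convergent with p² − 50·q² = 1 gives the fundamental solution (x₁, y₁) = (99, 14).
Step 2: Apply the recurrence (x_{n+1}, y_{n+1}) = (x₁x_n + 50y₁y_n, x₁y_n + y₁x_n) repeatedly.
  From (x_1, y_1) = (99, 14): x_2 = 99·99 + 50·14·14 = 19601; y_2 = 99·14 + 14·99 = 2772.
  From (x_2, y_2) = (19601, 2772): x_3 = 99·19601 + 50·14·2772 = 3880899; y_3 = 99·2772 + 14·19601 = 548842.
Step 3: Verify x_3² - 50·y_3² = 15061377048201 - 15061377048200 = 1 (should be 1). ✓

(x_1, y_1) = (99, 14); (x_3, y_3) = (3880899, 548842).


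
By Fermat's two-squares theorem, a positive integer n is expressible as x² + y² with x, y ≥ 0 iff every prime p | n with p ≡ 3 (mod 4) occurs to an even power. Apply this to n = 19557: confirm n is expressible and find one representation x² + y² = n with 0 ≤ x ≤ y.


Step 1: Factor n = 19557 = 3^2 · 41 · 53.
Step 2: Check the mod-4 condition on each prime factor: 3 ≡ 3 (mod 4), exponent 2 (must be even); 41 ≡ 1 (mod 4), exponent 1; 53 ≡ 1 (mod 4), exponent 1.
All primes ≡ 3 (mod 4) appear to even exponent (or don't appear), so by the two-squares theorem n IS expressible as a sum of two squares.
Step 3: Build a representation. Group n = k² · m with k = 3 and m = 41 · 53 = 2173 (a product of primes ≡ 1 (mod 4)); a representation of m scales to one of n via (k·x)² + (k·y)² = k²(x² + y²). Each prime p ≡ 1 (mod 4) is itself a sum of two squares; find a² by testing p − a² for a perfect square:
  41: 41 − 1² = 40, 41 − 2² = 37, 41 − 3² = 32, 41 − 4² = 25 = 5² ⇒ 41 = 4² + 5².
  53: 53 − 1² = 52, 53 − 2² = 49 = 7² ⇒ 53 = 2² + 7².
  Combine using the Brahmagupta–Fibonacci identity (a² + b²)(c² + d²) = (ac − bd)² + (ad + bc)² = (ac + bd)² + (ad − bc)²:
  41 · 53 = 2173: from (4² + 5²)(2² + 7²), take (4·2 − 5·7, 4·7 + 5·2) = (8 − 35, 28 + 10) = (-27, 38); dropping signs (only squares matter) gives (27, 38); check 27² + 38² = 729 + 1444 = 2173 ✓.
  Scale by k = 3: (3·27, 3·38) = (81, 114).
Step 4: Order so x ≤ y and verify: 81² + 114² = 6561 + 12996 = 19557 = n. ✓

n = 19557 = 81² + 114² (one valid representation with x ≤ y).


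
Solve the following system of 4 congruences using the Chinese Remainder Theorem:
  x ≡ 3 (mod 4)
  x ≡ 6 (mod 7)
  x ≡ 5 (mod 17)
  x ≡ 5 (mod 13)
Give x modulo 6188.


Product of moduli M = 4 · 7 · 17 · 13 = 6188.
Merge one congruence at a time:
  Start: x ≡ 3 (mod 4).
  Combine with x ≡ 6 (mod 7); new modulus lcm = 28.
    Write x = 3 + 4·t and substitute into x ≡ 6 (mod 7): 4·t ≡ 6 − 3 = 3 (mod 7).
    The inverse of 4 mod 7 is 2 (since 4·2 = 8 = 1·7 + 1), so t ≡ 2·3 = 6 ≡ 6 (mod 7).
    Then x = 3 + 4·6 = 27, valid modulo lcm(4, 7) = 28: x ≡ 27 (mod 28).
  Combine with x ≡ 5 (mod 17); new modulus lcm = 476.
    Write x = 27 + 28·t and substitute into x ≡ 5 (mod 17): 28·t ≡ 5 − 27 = -22 (mod 17).
    Reduce coefficients mod 17: 11·t ≡ 12 (mod 17).
    The inverse of 11 mod 17 is 14 (since 11·14 = 154 = 9·17 + 1), so t ≡ 14·12 = 168 ≡ 15 (mod 17).
    Then x = 27 + 28·15 = 447, valid modulo lcm(28, 17) = 476: x ≡ 447 (mod 476).
  Combine with x ≡ 5 (mod 13); new modulus lcm = 6188.
    Write x = 447 + 476·t and substitute into x ≡ 5 (mod 13): 476·t ≡ 5 − 447 = -442 (mod 13).
    Reduce coefficients mod 13: 8·t ≡ 0 (mod 13).
    The inverse of 8 mod 13 is 5 (since 8·5 = 40 = 3·13 + 1), so t ≡ 5·0 = 0 ≡ 0 (mod 13).
    Then x = 447 + 476·0 = 447, valid modulo lcm(476, 13) = 6188: x ≡ 447 (mod 6188).
Verify against each original: 447 mod 4 = 3, 447 mod 7 = 6, 447 mod 17 = 5, 447 mod 13 = 5.

x ≡ 447 (mod 6188).


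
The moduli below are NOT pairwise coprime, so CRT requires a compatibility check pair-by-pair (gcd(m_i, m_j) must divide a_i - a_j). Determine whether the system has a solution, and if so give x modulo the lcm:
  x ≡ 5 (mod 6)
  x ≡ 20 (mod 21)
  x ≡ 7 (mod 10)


Moduli 6, 21, 10 are not pairwise coprime, so CRT works modulo lcm(m_i) when all pairwise compatibility conditions hold.
Pairwise compatibility: gcd(m_i, m_j) must divide a_i - a_j for every pair.
Merge one congruence at a time:
  Start: x ≡ 5 (mod 6).
  Combine with x ≡ 20 (mod 21): gcd(6, 21) = 3; 20 - 5 = 15, which IS divisible by 3, so compatible.
    Write x = 5 + 6·t and substitute into x ≡ 20 (mod 21): 6·t ≡ 20 − 5 = 15 (mod 21).
    Divide the congruence (and modulus) by g = 3: 2·t ≡ 5 (mod 7).
    The inverse of 2 mod 7 is 4 (since 2·4 = 8 = 1·7 + 1), so t ≡ 4·5 = 20 ≡ 6 (mod 7).
    Then x = 5 + 6·6 = 41, valid modulo lcm(6, 21) = 42: x ≡ 41 (mod 42).
  Combine with x ≡ 7 (mod 10): gcd(42, 10) = 2; 7 - 41 = -34, which IS divisible by 2, so compatible.
    Write x = 41 + 42·t and substitute into x ≡ 7 (mod 10): 42·t ≡ 7 − 41 = -34 (mod 10).
    Divide the congruence (and modulus) by g = 2: 21·t ≡ -17 (mod 5).
    Reduce coefficients mod 5: 1·t ≡ 3 (mod 5).
    So t ≡ 3 (mod 5).
    Then x = 41 + 42·3 = 167, valid modulo lcm(42, 10) = 210: x ≡ 167 (mod 210).
Verify: 167 mod 6 = 5, 167 mod 21 = 20, 167 mod 10 = 7.

x ≡ 167 (mod 210).


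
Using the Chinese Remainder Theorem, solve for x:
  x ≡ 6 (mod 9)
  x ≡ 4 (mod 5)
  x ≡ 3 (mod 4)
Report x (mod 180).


Moduli 9, 5, 4 are pairwise coprime; by CRT there is a unique solution modulo M = 9 · 5 · 4 = 180.
Solve pairwise, accumulating the modulus:
  Start with x ≡ 6 (mod 9).
  Combine with x ≡ 4 (mod 5): since gcd(9, 5) = 1, we get a unique residue mod 45.
    Write x = 6 + 9·t and substitute into x ≡ 4 (mod 5): 9·t ≡ 4 − 6 = -2 (mod 5).
    Reduce coefficients mod 5: 4·t ≡ 3 (mod 5).
    The inverse of 4 mod 5 is 4 (since 4·4 = 16 = 3·5 + 1), so t ≡ 4·3 = 12 ≡ 2 (mod 5).
    Then x = 6 + 9·2 = 24, valid modulo lcm(9, 5) = 45: x ≡ 24 (mod 45).
  Combine with x ≡ 3 (mod 4): since gcd(45, 4) = 1, we get a unique residue mod 180.
    Write x = 24 + 45·t and substitute into x ≡ 3 (mod 4): 45·t ≡ 3 − 24 = -21 (mod 4).
    Reduce coefficients mod 4: 1·t ≡ 3 (mod 4).
    So t ≡ 3 (mod 4).
    Then x = 24 + 45·3 = 159, valid modulo lcm(45, 4) = 180: x ≡ 159 (mod 180).
Verify: 159 mod 9 = 6 ✓, 159 mod 5 = 4 ✓, 159 mod 4 = 3 ✓.

x ≡ 159 (mod 180).


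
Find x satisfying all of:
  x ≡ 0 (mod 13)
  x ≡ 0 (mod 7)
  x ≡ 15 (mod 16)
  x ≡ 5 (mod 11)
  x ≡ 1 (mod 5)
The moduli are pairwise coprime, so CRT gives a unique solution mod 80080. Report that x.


Product of moduli M = 13 · 7 · 16 · 11 · 5 = 80080.
Merge one congruence at a time:
  Start: x ≡ 0 (mod 13).
  Combine with x ≡ 0 (mod 7); new modulus lcm = 91.
    Write x = 0 + 13·t and substitute into x ≡ 0 (mod 7): 13·t ≡ 0 − 0 = 0 (mod 7).
    Reduce coefficients mod 7: 6·t ≡ 0 (mod 7).
    The inverse of 6 mod 7 is 6 (since 6·6 = 36 = 5·7 + 1), so t ≡ 6·0 = 0 ≡ 0 (mod 7).
    Then x = 0 + 13·0 = 0, valid modulo lcm(13, 7) = 91: x ≡ 0 (mod 91).
  Combine with x ≡ 15 (mod 16); new modulus lcm = 1456.
    Write x = 0 + 91·t and substitute into x ≡ 15 (mod 16): 91·t ≡ 15 − 0 = 15 (mod 16).
    Reduce coefficients mod 16: 11·t ≡ 15 (mod 16).
    The inverse of 11 mod 16 is 3 (since 11·3 = 33 = 2·16 + 1), so t ≡ 3·15 = 45 ≡ 13 (mod 16).
    Then x = 0 + 91·13 = 1183, valid modulo lcm(91, 16) = 1456: x ≡ 1183 (mod 1456).
  Combine with x ≡ 5 (mod 11); new modulus lcm = 16016.
    Write x = 1183 + 1456·t and substitute into x ≡ 5 (mod 11): 1456·t ≡ 5 − 1183 = -1178 (mod 11).
    Reduce coefficients mod 11: 4·t ≡ 10 (mod 11).
    The inverse of 4 mod 11 is 3 (since 4·3 = 12 = 1·11 + 1), so t ≡ 3·10 = 30 ≡ 8 (mod 11).
    Then x = 1183 + 1456·8 = 12831, valid modulo lcm(1456, 11) = 16016: x ≡ 12831 (mod 16016).
  Combine with x ≡ 1 (mod 5); new modulus lcm = 80080.
    Write x = 12831 + 16016·t and substitute into x ≡ 1 (mod 5): 16016·t ≡ 1 − 12831 = -12830 (mod 5).
    Reduce coefficients mod 5: 1·t ≡ 0 (mod 5).
    So t ≡ 0 (mod 5).
    Then x = 12831 + 16016·0 = 12831, valid modulo lcm(16016, 5) = 80080: x ≡ 12831 (mod 80080).
Verify against each original: 12831 mod 13 = 0, 12831 mod 7 = 0, 12831 mod 16 = 15, 12831 mod 11 = 5, 12831 mod 5 = 1.

x ≡ 12831 (mod 80080).


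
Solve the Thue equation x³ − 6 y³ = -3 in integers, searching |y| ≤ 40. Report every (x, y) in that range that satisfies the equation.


The equation is x³ - 6y³ = -3. For fixed y, x³ = 6·y³ − 3, so a solution requires the RHS to be a perfect cube.
Strategy: iterate y from -40 to 40, compute RHS = 6·y³ − 3, and check whether it is a (positive or negative) perfect cube.
Check small values of y:
  y = 0: RHS = -3 is not a perfect cube.
  y = 1: RHS = 3 is not a perfect cube.
  y = -1: RHS = -9 is not a perfect cube.
  y = 2: RHS = 45 is not a perfect cube.
  y = -2: RHS = -51 is not a perfect cube.
  y = 3: RHS = 159 is not a perfect cube.
  y = -3: RHS = -165 is not a perfect cube.
Continuing the search up to |y| = 40 finds no solutions either.
No (x, y) in the scanned range satisfies the equation.

No integer solutions with |y| ≤ 40.


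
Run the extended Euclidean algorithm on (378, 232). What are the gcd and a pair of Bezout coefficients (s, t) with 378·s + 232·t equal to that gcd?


Euclidean algorithm on (378, 232) — divide until remainder is 0:
  378 = 1 · 232 + 146
  232 = 1 · 146 + 86
  146 = 1 · 86 + 60
  86 = 1 · 60 + 26
  60 = 2 · 26 + 8
  26 = 3 · 8 + 2
  8 = 4 · 2 + 0
gcd(378, 232) = 2.
Track Bezout coefficients alongside the remainders: start with r₀ = 378 = a·1 + b·0 (s = 1, t = 0) and r₁ = 232 = a·0 + b·1 (s = 0, t = 1); each new remainder r_{k+1} = r_{k-1} − q_k·r_k inherits s_{k+1} = s_{k-1} − q_k·s_k, t_{k+1} = t_{k-1} − q_k·t_k, so r_k = a·s_k + b·t_k at every step:
  q = 1: r = 146, s = 1 − 1·0 = 1, t = 0 − 1·1 = -1  (check: 378·1 + 232·(-1) = 146)
  q = 1: r = 86, s = 0 − 1·1 = -1, t = 1 − 1·(-1) = 2  (check: 378·(-1) + 232·2 = 86)
  q = 1: r = 60, s = 1 − 1·(-1) = 2, t = -1 − 1·2 = -3  (check: 378·2 + 232·(-3) = 60)
  q = 1: r = 26, s = -1 − 1·2 = -3, t = 2 − 1·(-3) = 5  (check: 378·(-3) + 232·5 = 26)
  q = 2: r = 8, s = 2 − 2·(-3) = 8, t = -3 − 2·5 = -13  (check: 378·8 + 232·(-13) = 8)
  q = 3: r = 2, s = -3 − 3·8 = -27, t = 5 − 3·(-13) = 44  (check: 378·(-27) + 232·44 = 2)
The row with r = 2 (the gcd) gives the Bezout coefficients s = -27, t = 44.
Result: 378 · (-27) + 232 · (44) = 2.

gcd(378, 232) = 2; s = -27, t = 44 (check: 378·(-27) + 232·44 = 2).


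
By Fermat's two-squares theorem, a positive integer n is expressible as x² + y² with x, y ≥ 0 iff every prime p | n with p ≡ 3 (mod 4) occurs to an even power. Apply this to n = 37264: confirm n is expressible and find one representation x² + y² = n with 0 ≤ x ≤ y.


Step 1: Factor n = 37264 = 2^4 · 17 · 137.
Step 2: Check the mod-4 condition on each prime factor: 2 = 2 (special); 17 ≡ 1 (mod 4), exponent 1; 137 ≡ 1 (mod 4), exponent 1.
All primes ≡ 3 (mod 4) appear to even exponent (or don't appear), so by the two-squares theorem n IS expressible as a sum of two squares.
Step 3: Build a representation. Group n = k² · m with k = 4 and m = 17 · 137 = 2329 (a product of primes ≡ 1 (mod 4)); a representation of m scales to one of n via (k·x)² + (k·y)² = k²(x² + y²). Each prime p ≡ 1 (mod 4) is itself a sum of two squares; find a² by testing p − a² for a perfect square:
  17: 17 − 1² = 16 = 4² ⇒ 17 = 1² + 4².
  137: 137 − 1² = 136, 137 − 2² = 133, 137 − 3² = 128, 137 − 4² = 121 = 11² ⇒ 137 = 4² + 11².
  Combine using the Brahmagupta–Fibonacci identity (a² + b²)(c² + d²) = (ac − bd)² + (ad + bc)² = (ac + bd)² + (ad − bc)²:
  17 · 137 = 2329: from (1² + 4²)(4² + 11²), take (1·4 − 4·11, 1·11 + 4·4) = (4 − 44, 11 + 16) = (-40, 27); dropping signs (only squares matter) gives (40, 27); check 40² + 27² = 1600 + 729 = 2329 ✓.
  Scale by k = 4: (4·40, 4·27) = (160, 108).
Step 4: Order so x ≤ y and verify: 108² + 160² = 11664 + 25600 = 37264 = n. ✓

n = 37264 = 108² + 160² (one valid representation with x ≤ y).


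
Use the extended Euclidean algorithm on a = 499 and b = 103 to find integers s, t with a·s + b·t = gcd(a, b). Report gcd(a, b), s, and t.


Euclidean algorithm on (499, 103) — divide until remainder is 0:
  499 = 4 · 103 + 87
  103 = 1 · 87 + 16
  87 = 5 · 16 + 7
  16 = 2 · 7 + 2
  7 = 3 · 2 + 1
  2 = 2 · 1 + 0
gcd(499, 103) = 1.
Track Bezout coefficients alongside the remainders: start with r₀ = 499 = a·1 + b·0 (s = 1, t = 0) and r₁ = 103 = a·0 + b·1 (s = 0, t = 1); each new remainder r_{k+1} = r_{k-1} − q_k·r_k inherits s_{k+1} = s_{k-1} − q_k·s_k, t_{k+1} = t_{k-1} − q_k·t_k, so r_k = a·s_k + b·t_k at every step:
  q = 4: r = 87, s = 1 − 4·0 = 1, t = 0 − 4·1 = -4  (check: 499·1 + 103·(-4) = 87)
  q = 1: r = 16, s = 0 − 1·1 = -1, t = 1 − 1·(-4) = 5  (check: 499·(-1) + 103·5 = 16)
  q = 5: r = 7, s = 1 − 5·(-1) = 6, t = -4 − 5·5 = -29  (check: 499·6 + 103·(-29) = 7)
  q = 2: r = 2, s = -1 − 2·6 = -13, t = 5 − 2·(-29) = 63  (check: 499·(-13) + 103·63 = 2)
  q = 3: r = 1, s = 6 − 3·(-13) = 45, t = -29 − 3·63 = -218  (check: 499·45 + 103·(-218) = 1)
The row with r = 1 (the gcd) gives the Bezout coefficients s = 45, t = -218.
Result: 499 · (45) + 103 · (-218) = 1.

gcd(499, 103) = 1; s = 45, t = -218 (check: 499·45 + 103·(-218) = 1).


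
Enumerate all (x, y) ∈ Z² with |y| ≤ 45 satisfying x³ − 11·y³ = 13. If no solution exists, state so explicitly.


The equation is x³ - 11y³ = 13. For fixed y, x³ = 11·y³ + 13, so a solution requires the RHS to be a perfect cube.
Strategy: iterate y from -45 to 45, compute RHS = 11·y³ + 13, and check whether it is a (positive or negative) perfect cube.
Check small values of y:
  y = 0: RHS = 13 is not a perfect cube.
  y = 1: RHS = 24 is not a perfect cube.
  y = -1: RHS = 2 is not a perfect cube.
  y = 2: RHS = 101 is not a perfect cube.
  y = -2: RHS = -75 is not a perfect cube.
  y = 3: RHS = 310 is not a perfect cube.
  y = -3: RHS = -284 is not a perfect cube.
Continuing the search up to |y| = 45 finds no solutions either.
No (x, y) in the scanned range satisfies the equation.

No integer solutions with |y| ≤ 45.


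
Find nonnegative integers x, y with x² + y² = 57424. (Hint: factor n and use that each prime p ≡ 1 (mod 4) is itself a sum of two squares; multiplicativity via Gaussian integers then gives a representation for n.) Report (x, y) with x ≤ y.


Step 1: Factor n = 57424 = 2^4 · 37 · 97.
Step 2: Check the mod-4 condition on each prime factor: 2 = 2 (special); 37 ≡ 1 (mod 4), exponent 1; 97 ≡ 1 (mod 4), exponent 1.
All primes ≡ 3 (mod 4) appear to even exponent (or don't appear), so by the two-squares theorem n IS expressible as a sum of two squares.
Step 3: Build a representation. Group n = k² · m with k = 4 and m = 37 · 97 = 3589 (a product of primes ≡ 1 (mod 4)); a representation of m scales to one of n via (k·x)² + (k·y)² = k²(x² + y²). Each prime p ≡ 1 (mod 4) is itself a sum of two squares; find a² by testing p − a² for a perfect square:
  37: 37 − 1² = 36 = 6² ⇒ 37 = 1² + 6².
  97: 97 − 1² = 96, 97 − 2² = 93, 97 − 3² = 88, 97 − 4² = 81 = 9² ⇒ 97 = 4² + 9².
  Combine using the Brahmagupta–Fibonacci identity (a² + b²)(c² + d²) = (ac − bd)² + (ad + bc)² = (ac + bd)² + (ad − bc)²:
  37 · 97 = 3589: from (1² + 6²)(4² + 9²), take (1·4 − 6·9, 1·9 + 6·4) = (4 − 54, 9 + 24) = (-50, 33); dropping signs (only squares matter) gives (50, 33); check 50² + 33² = 2500 + 1089 = 3589 ✓.
  Scale by k = 4: (4·50, 4·33) = (200, 132).
Step 4: Order so x ≤ y and verify: 132² + 200² = 17424 + 40000 = 57424 = n. ✓

n = 57424 = 132² + 200² (one valid representation with x ≤ y).


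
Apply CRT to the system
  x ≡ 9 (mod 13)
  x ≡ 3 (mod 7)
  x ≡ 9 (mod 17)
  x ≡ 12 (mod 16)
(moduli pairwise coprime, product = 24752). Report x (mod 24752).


Product of moduli M = 13 · 7 · 17 · 16 = 24752.
Merge one congruence at a time:
  Start: x ≡ 9 (mod 13).
  Combine with x ≡ 3 (mod 7); new modulus lcm = 91.
    Write x = 9 + 13·t and substitute into x ≡ 3 (mod 7): 13·t ≡ 3 − 9 = -6 (mod 7).
    Reduce coefficients mod 7: 6·t ≡ 1 (mod 7).
    The inverse of 6 mod 7 is 6 (since 6·6 = 36 = 5·7 + 1), so t ≡ 6·1 = 6 ≡ 6 (mod 7).
    Then x = 9 + 13·6 = 87, valid modulo lcm(13, 7) = 91: x ≡ 87 (mod 91).
  Combine with x ≡ 9 (mod 17); new modulus lcm = 1547.
    Write x = 87 + 91·t and substitute into x ≡ 9 (mod 17): 91·t ≡ 9 − 87 = -78 (mod 17).
    Reduce coefficients mod 17: 6·t ≡ 7 (mod 17).
    The inverse of 6 mod 17 is 3 (since 6·3 = 18 = 1·17 + 1), so t ≡ 3·7 = 21 ≡ 4 (mod 17).
    Then x = 87 + 91·4 = 451, valid modulo lcm(91, 17) = 1547: x ≡ 451 (mod 1547).
  Combine with x ≡ 12 (mod 16); new modulus lcm = 24752.
    Write x = 451 + 1547·t and substitute into x ≡ 12 (mod 16): 1547·t ≡ 12 − 451 = -439 (mod 16).
    Reduce coefficients mod 16: 11·t ≡ 9 (mod 16).
    The inverse of 11 mod 16 is 3 (since 11·3 = 33 = 2·16 + 1), so t ≡ 3·9 = 27 ≡ 11 (mod 16).
    Then x = 451 + 1547·11 = 17468, valid modulo lcm(1547, 16) = 24752: x ≡ 17468 (mod 24752).
Verify against each original: 17468 mod 13 = 9, 17468 mod 7 = 3, 17468 mod 17 = 9, 17468 mod 16 = 12.

x ≡ 17468 (mod 24752).


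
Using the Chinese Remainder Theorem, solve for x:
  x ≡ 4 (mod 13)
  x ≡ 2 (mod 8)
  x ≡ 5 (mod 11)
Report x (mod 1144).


Moduli 13, 8, 11 are pairwise coprime; by CRT there is a unique solution modulo M = 13 · 8 · 11 = 1144.
Solve pairwise, accumulating the modulus:
  Start with x ≡ 4 (mod 13).
  Combine with x ≡ 2 (mod 8): since gcd(13, 8) = 1, we get a unique residue mod 104.
    Write x = 4 + 13·t and substitute into x ≡ 2 (mod 8): 13·t ≡ 2 − 4 = -2 (mod 8).
    Reduce coefficients mod 8: 5·t ≡ 6 (mod 8).
    The inverse of 5 mod 8 is 5 (since 5·5 = 25 = 3·8 + 1), so t ≡ 5·6 = 30 ≡ 6 (mod 8).
    Then x = 4 + 13·6 = 82, valid modulo lcm(13, 8) = 104: x ≡ 82 (mod 104).
  Combine with x ≡ 5 (mod 11): since gcd(104, 11) = 1, we get a unique residue mod 1144.
    Write x = 82 + 104·t and substitute into x ≡ 5 (mod 11): 104·t ≡ 5 − 82 = -77 (mod 11).
    Reduce coefficients mod 11: 5·t ≡ 0 (mod 11).
    The inverse of 5 mod 11 is 9 (since 5·9 = 45 = 4·11 + 1), so t ≡ 9·0 = 0 ≡ 0 (mod 11).
    Then x = 82 + 104·0 = 82, valid modulo lcm(104, 11) = 1144: x ≡ 82 (mod 1144).
Verify: 82 mod 13 = 4 ✓, 82 mod 8 = 2 ✓, 82 mod 11 = 5 ✓.

x ≡ 82 (mod 1144).


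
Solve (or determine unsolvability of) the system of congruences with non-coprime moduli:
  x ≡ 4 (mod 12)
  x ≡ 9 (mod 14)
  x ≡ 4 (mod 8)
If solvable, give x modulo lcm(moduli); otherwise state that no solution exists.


Moduli 12, 14, 8 are not pairwise coprime, so CRT works modulo lcm(m_i) when all pairwise compatibility conditions hold.
Pairwise compatibility: gcd(m_i, m_j) must divide a_i - a_j for every pair.
Merge one congruence at a time:
  Start: x ≡ 4 (mod 12).
  Combine with x ≡ 9 (mod 14): gcd(12, 14) = 2, and 9 - 4 = 5 is NOT divisible by 2.
    ⇒ system is inconsistent (no integer solution).

No solution (the system is inconsistent).


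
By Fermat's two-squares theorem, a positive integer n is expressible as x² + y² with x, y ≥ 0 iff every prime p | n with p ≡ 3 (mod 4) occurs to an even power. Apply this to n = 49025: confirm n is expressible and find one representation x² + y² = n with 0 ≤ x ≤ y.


Step 1: Factor n = 49025 = 5^2 · 37 · 53.
Step 2: Check the mod-4 condition on each prime factor: 5 ≡ 1 (mod 4), exponent 2; 37 ≡ 1 (mod 4), exponent 1; 53 ≡ 1 (mod 4), exponent 1.
All primes ≡ 3 (mod 4) appear to even exponent (or don't appear), so by the two-squares theorem n IS expressible as a sum of two squares.
Step 3: Build a representation. Group n = k² · m with k = 5 and m = 37 · 53 = 1961 (a product of primes ≡ 1 (mod 4)); a representation of m scales to one of n via (k·x)² + (k·y)² = k²(x² + y²). Each prime p ≡ 1 (mod 4) is itself a sum of two squares; find a² by testing p − a² for a perfect square:
  37: 37 − 1² = 36 = 6² ⇒ 37 = 1² + 6².
  53: 53 − 1² = 52, 53 − 2² = 49 = 7² ⇒ 53 = 2² + 7².
  Combine using the Brahmagupta–Fibonacci identity (a² + b²)(c² + d²) = (ac − bd)² + (ad + bc)² = (ac + bd)² + (ad − bc)²:
  37 · 53 = 1961: from (1² + 6²)(2² + 7²), take (1·2 − 6·7, 1·7 + 6·2) = (2 − 42, 7 + 12) = (-40, 19); dropping signs (only squares matter) gives (40, 19); check 40² + 19² = 1600 + 361 = 1961 ✓.
  Scale by k = 5: (5·40, 5·19) = (200, 95).
Step 4: Order so x ≤ y and verify: 95² + 200² = 9025 + 40000 = 49025 = n. ✓

n = 49025 = 95² + 200² (one valid representation with x ≤ y).


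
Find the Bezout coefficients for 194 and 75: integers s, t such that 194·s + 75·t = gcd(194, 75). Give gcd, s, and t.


Euclidean algorithm on (194, 75) — divide until remainder is 0:
  194 = 2 · 75 + 44
  75 = 1 · 44 + 31
  44 = 1 · 31 + 13
  31 = 2 · 13 + 5
  13 = 2 · 5 + 3
  5 = 1 · 3 + 2
  3 = 1 · 2 + 1
  2 = 2 · 1 + 0
gcd(194, 75) = 1.
Track Bezout coefficients alongside the remainders: start with r₀ = 194 = a·1 + b·0 (s = 1, t = 0) and r₁ = 75 = a·0 + b·1 (s = 0, t = 1); each new remainder r_{k+1} = r_{k-1} − q_k·r_k inherits s_{k+1} = s_{k-1} − q_k·s_k, t_{k+1} = t_{k-1} − q_k·t_k, so r_k = a·s_k + b·t_k at every step:
  q = 2: r = 44, s = 1 − 2·0 = 1, t = 0 − 2·1 = -2  (check: 194·1 + 75·(-2) = 44)
  q = 1: r = 31, s = 0 − 1·1 = -1, t = 1 − 1·(-2) = 3  (check: 194·(-1) + 75·3 = 31)
  q = 1: r = 13, s = 1 − 1·(-1) = 2, t = -2 − 1·3 = -5  (check: 194·2 + 75·(-5) = 13)
  q = 2: r = 5, s = -1 − 2·2 = -5, t = 3 − 2·(-5) = 13  (check: 194·(-5) + 75·13 = 5)
  q = 2: r = 3, s = 2 − 2·(-5) = 12, t = -5 − 2·13 = -31  (check: 194·12 + 75·(-31) = 3)
  q = 1: r = 2, s = -5 − 1·12 = -17, t = 13 − 1·(-31) = 44  (check: 194·(-17) + 75·44 = 2)
  q = 1: r = 1, s = 12 − 1·(-17) = 29, t = -31 − 1·44 = -75  (check: 194·29 + 75·(-75) = 1)
The row with r = 1 (the gcd) gives the Bezout coefficients s = 29, t = -75.
Result: 194 · (29) + 75 · (-75) = 1.

gcd(194, 75) = 1; s = 29, t = -75 (check: 194·29 + 75·(-75) = 1).


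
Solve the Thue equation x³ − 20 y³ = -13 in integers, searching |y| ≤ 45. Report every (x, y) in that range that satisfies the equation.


The equation is x³ - 20y³ = -13. For fixed y, x³ = 20·y³ − 13, so a solution requires the RHS to be a perfect cube.
Strategy: iterate y from -45 to 45, compute RHS = 20·y³ − 13, and check whether it is a (positive or negative) perfect cube.
Check small values of y:
  y = 0: RHS = -13 is not a perfect cube.
  y = 1: RHS = 7 is not a perfect cube.
  y = -1: RHS = -33 is not a perfect cube.
  y = 2: RHS = 147 is not a perfect cube.
  y = -2: RHS = -173 is not a perfect cube.
  y = 3: RHS = 527 is not a perfect cube.
  y = -3: RHS = -553 is not a perfect cube.
Continuing the search up to |y| = 45 finds no solutions either.
No (x, y) in the scanned range satisfies the equation.

No integer solutions with |y| ≤ 45.


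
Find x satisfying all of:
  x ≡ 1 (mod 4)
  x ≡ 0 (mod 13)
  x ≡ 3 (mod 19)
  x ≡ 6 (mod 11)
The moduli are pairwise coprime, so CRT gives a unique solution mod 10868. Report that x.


Product of moduli M = 4 · 13 · 19 · 11 = 10868.
Merge one congruence at a time:
  Start: x ≡ 1 (mod 4).
  Combine with x ≡ 0 (mod 13); new modulus lcm = 52.
    Write x = 1 + 4·t and substitute into x ≡ 0 (mod 13): 4·t ≡ 0 − 1 = -1 (mod 13).
    Reduce coefficients mod 13: 4·t ≡ 12 (mod 13).
    The inverse of 4 mod 13 is 10 (since 4·10 = 40 = 3·13 + 1), so t ≡ 10·12 = 120 ≡ 3 (mod 13).
    Then x = 1 + 4·3 = 13, valid modulo lcm(4, 13) = 52: x ≡ 13 (mod 52).
  Combine with x ≡ 3 (mod 19); new modulus lcm = 988.
    Write x = 13 + 52·t and substitute into x ≡ 3 (mod 19): 52·t ≡ 3 − 13 = -10 (mod 19).
    Reduce coefficients mod 19: 14·t ≡ 9 (mod 19).
    The inverse of 14 mod 19 is 15 (since 14·15 = 210 = 11·19 + 1), so t ≡ 15·9 = 135 ≡ 2 (mod 19).
    Then x = 13 + 52·2 = 117, valid modulo lcm(52, 19) = 988: x ≡ 117 (mod 988).
  Combine with x ≡ 6 (mod 11); new modulus lcm = 10868.
    Write x = 117 + 988·t and substitute into x ≡ 6 (mod 11): 988·t ≡ 6 − 117 = -111 (mod 11).
    Reduce coefficients mod 11: 9·t ≡ 10 (mod 11).
    The inverse of 9 mod 11 is 5 (since 9·5 = 45 = 4·11 + 1), so t ≡ 5·10 = 50 ≡ 6 (mod 11).
    Then x = 117 + 988·6 = 6045, valid modulo lcm(988, 11) = 10868: x ≡ 6045 (mod 10868).
Verify against each original: 6045 mod 4 = 1, 6045 mod 13 = 0, 6045 mod 19 = 3, 6045 mod 11 = 6.

x ≡ 6045 (mod 10868).


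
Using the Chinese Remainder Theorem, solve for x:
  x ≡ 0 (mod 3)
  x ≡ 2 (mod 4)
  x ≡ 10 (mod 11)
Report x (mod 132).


Moduli 3, 4, 11 are pairwise coprime; by CRT there is a unique solution modulo M = 3 · 4 · 11 = 132.
Solve pairwise, accumulating the modulus:
  Start with x ≡ 0 (mod 3).
  Combine with x ≡ 2 (mod 4): since gcd(3, 4) = 1, we get a unique residue mod 12.
    Write x = 0 + 3·t and substitute into x ≡ 2 (mod 4): 3·t ≡ 2 − 0 = 2 (mod 4).
    The inverse of 3 mod 4 is 3 (since 3·3 = 9 = 2·4 + 1), so t ≡ 3·2 = 6 ≡ 2 (mod 4).
    Then x = 0 + 3·2 = 6, valid modulo lcm(3, 4) = 12: x ≡ 6 (mod 12).
  Combine with x ≡ 10 (mod 11): since gcd(12, 11) = 1, we get a unique residue mod 132.
    Write x = 6 + 12·t and substitute into x ≡ 10 (mod 11): 12·t ≡ 10 − 6 = 4 (mod 11).
    Reduce coefficients mod 11: 1·t ≡ 4 (mod 11).
    So t ≡ 4 (mod 11).
    Then x = 6 + 12·4 = 54, valid modulo lcm(12, 11) = 132: x ≡ 54 (mod 132).
Verify: 54 mod 3 = 0 ✓, 54 mod 4 = 2 ✓, 54 mod 11 = 10 ✓.

x ≡ 54 (mod 132).


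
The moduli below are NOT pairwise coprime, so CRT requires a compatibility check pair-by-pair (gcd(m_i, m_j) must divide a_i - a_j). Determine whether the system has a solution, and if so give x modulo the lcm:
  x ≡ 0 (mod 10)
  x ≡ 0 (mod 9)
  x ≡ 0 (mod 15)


Moduli 10, 9, 15 are not pairwise coprime, so CRT works modulo lcm(m_i) when all pairwise compatibility conditions hold.
Pairwise compatibility: gcd(m_i, m_j) must divide a_i - a_j for every pair.
Merge one congruence at a time:
  Start: x ≡ 0 (mod 10).
  Combine with x ≡ 0 (mod 9): gcd(10, 9) = 1; 0 - 0 = 0, which IS divisible by 1, so compatible.
    Write x = 0 + 10·t and substitute into x ≡ 0 (mod 9): 10·t ≡ 0 − 0 = 0 (mod 9).
    Reduce coefficients mod 9: 1·t ≡ 0 (mod 9).
    So t ≡ 0 (mod 9).
    Then x = 0 + 10·0 = 0, valid modulo lcm(10, 9) = 90: x ≡ 0 (mod 90).
  Combine with x ≡ 0 (mod 15): gcd(90, 15) = 15; 0 - 0 = 0, which IS divisible by 15, so compatible.
    Write x = 0 + 90·t and substitute into x ≡ 0 (mod 15): 90·t ≡ 0 − 0 = 0 (mod 15).
    Divide the congruence (and modulus) by g = 15: 6·t ≡ 0 (mod 1).
    Modulo 1 every t works; take t = 0.
    Then x = 0 + 90·0 = 0, valid modulo lcm(90, 15) = 90: x ≡ 0 (mod 90).
Verify: 0 mod 10 = 0, 0 mod 9 = 0, 0 mod 15 = 0.

x ≡ 0 (mod 90).


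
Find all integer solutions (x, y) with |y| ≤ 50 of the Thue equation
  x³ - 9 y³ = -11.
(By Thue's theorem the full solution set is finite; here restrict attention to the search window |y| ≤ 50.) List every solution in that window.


The equation is x³ - 9y³ = -11. For fixed y, x³ = 9·y³ − 11, so a solution requires the RHS to be a perfect cube.
Strategy: iterate y from -50 to 50, compute RHS = 9·y³ − 11, and check whether it is a (positive or negative) perfect cube.
Check small values of y:
  y = 0: RHS = -11 is not a perfect cube.
  y = 1: RHS = -2 is not a perfect cube.
  y = -1: RHS = -20 is not a perfect cube.
  y = 2: RHS = 61 is not a perfect cube.
  y = -2: RHS = -83 is not a perfect cube.
  y = 3: RHS = 232 is not a perfect cube.
  y = -3: RHS = -254 is not a perfect cube.
Continuing the search up to |y| = 50 finds no solutions either.
No (x, y) in the scanned range satisfies the equation.

No integer solutions with |y| ≤ 50.


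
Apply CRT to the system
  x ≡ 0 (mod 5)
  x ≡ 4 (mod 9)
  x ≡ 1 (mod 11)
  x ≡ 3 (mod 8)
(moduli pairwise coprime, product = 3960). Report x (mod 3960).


Product of moduli M = 5 · 9 · 11 · 8 = 3960.
Merge one congruence at a time:
  Start: x ≡ 0 (mod 5).
  Combine with x ≡ 4 (mod 9); new modulus lcm = 45.
    Write x = 0 + 5·t and substitute into x ≡ 4 (mod 9): 5·t ≡ 4 − 0 = 4 (mod 9).
    The inverse of 5 mod 9 is 2 (since 5·2 = 10 = 1·9 + 1), so t ≡ 2·4 = 8 ≡ 8 (mod 9).
    Then x = 0 + 5·8 = 40, valid modulo lcm(5, 9) = 45: x ≡ 40 (mod 45).
  Combine with x ≡ 1 (mod 11); new modulus lcm = 495.
    Write x = 40 + 45·t and substitute into x ≡ 1 (mod 11): 45·t ≡ 1 − 40 = -39 (mod 11).
    Reduce coefficients mod 11: 1·t ≡ 5 (mod 11).
    So t ≡ 5 (mod 11).
    Then x = 40 + 45·5 = 265, valid modulo lcm(45, 11) = 495: x ≡ 265 (mod 495).
  Combine with x ≡ 3 (mod 8); new modulus lcm = 3960.
    Write x = 265 + 495·t and substitute into x ≡ 3 (mod 8): 495·t ≡ 3 − 265 = -262 (mod 8).
    Reduce coefficients mod 8: 7·t ≡ 2 (mod 8).
    The inverse of 7 mod 8 is 7 (since 7·7 = 49 = 6·8 + 1), so t ≡ 7·2 = 14 ≡ 6 (mod 8).
    Then x = 265 + 495·6 = 3235, valid modulo lcm(495, 8) = 3960: x ≡ 3235 (mod 3960).
Verify against each original: 3235 mod 5 = 0, 3235 mod 9 = 4, 3235 mod 11 = 1, 3235 mod 8 = 3.

x ≡ 3235 (mod 3960).


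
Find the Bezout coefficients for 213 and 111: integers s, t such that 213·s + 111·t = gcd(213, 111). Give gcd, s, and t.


Euclidean algorithm on (213, 111) — divide until remainder is 0:
  213 = 1 · 111 + 102
  111 = 1 · 102 + 9
  102 = 11 · 9 + 3
  9 = 3 · 3 + 0
gcd(213, 111) = 3.
Track Bezout coefficients alongside the remainders: start with r₀ = 213 = a·1 + b·0 (s = 1, t = 0) and r₁ = 111 = a·0 + b·1 (s = 0, t = 1); each new remainder r_{k+1} = r_{k-1} − q_k·r_k inherits s_{k+1} = s_{k-1} − q_k·s_k, t_{k+1} = t_{k-1} − q_k·t_k, so r_k = a·s_k + b·t_k at every step:
  q = 1: r = 102, s = 1 − 1·0 = 1, t = 0 − 1·1 = -1  (check: 213·1 + 111·(-1) = 102)
  q = 1: r = 9, s = 0 − 1·1 = -1, t = 1 − 1·(-1) = 2  (check: 213·(-1) + 111·2 = 9)
  q = 11: r = 3, s = 1 − 11·(-1) = 12, t = -1 − 11·2 = -23  (check: 213·12 + 111·(-23) = 3)
The row with r = 3 (the gcd) gives the Bezout coefficients s = 12, t = -23.
Result: 213 · (12) + 111 · (-23) = 3.

gcd(213, 111) = 3; s = 12, t = -23 (check: 213·12 + 111·(-23) = 3).


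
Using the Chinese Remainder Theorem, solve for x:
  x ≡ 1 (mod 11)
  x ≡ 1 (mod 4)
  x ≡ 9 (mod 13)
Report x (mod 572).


Moduli 11, 4, 13 are pairwise coprime; by CRT there is a unique solution modulo M = 11 · 4 · 13 = 572.
Solve pairwise, accumulating the modulus:
  Start with x ≡ 1 (mod 11).
  Combine with x ≡ 1 (mod 4): since gcd(11, 4) = 1, we get a unique residue mod 44.
    Write x = 1 + 11·t and substitute into x ≡ 1 (mod 4): 11·t ≡ 1 − 1 = 0 (mod 4).
    Reduce coefficients mod 4: 3·t ≡ 0 (mod 4).
    The inverse of 3 mod 4 is 3 (since 3·3 = 9 = 2·4 + 1), so t ≡ 3·0 = 0 ≡ 0 (mod 4).
    Then x = 1 + 11·0 = 1, valid modulo lcm(11, 4) = 44: x ≡ 1 (mod 44).
  Combine with x ≡ 9 (mod 13): since gcd(44, 13) = 1, we get a unique residue mod 572.
    Write x = 1 + 44·t and substitute into x ≡ 9 (mod 13): 44·t ≡ 9 − 1 = 8 (mod 13).
    Reduce coefficients mod 13: 5·t ≡ 8 (mod 13).
    The inverse of 5 mod 13 is 8 (since 5·8 = 40 = 3·13 + 1), so t ≡ 8·8 = 64 ≡ 12 (mod 13).
    Then x = 1 + 44·12 = 529, valid modulo lcm(44, 13) = 572: x ≡ 529 (mod 572).
Verify: 529 mod 11 = 1 ✓, 529 mod 4 = 1 ✓, 529 mod 13 = 9 ✓.

x ≡ 529 (mod 572).


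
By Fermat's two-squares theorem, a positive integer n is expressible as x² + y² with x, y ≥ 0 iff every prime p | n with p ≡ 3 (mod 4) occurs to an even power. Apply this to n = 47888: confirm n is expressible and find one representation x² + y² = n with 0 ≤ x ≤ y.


Step 1: Factor n = 47888 = 2^4 · 41 · 73.
Step 2: Check the mod-4 condition on each prime factor: 2 = 2 (special); 41 ≡ 1 (mod 4), exponent 1; 73 ≡ 1 (mod 4), exponent 1.
All primes ≡ 3 (mod 4) appear to even exponent (or don't appear), so by the two-squares theorem n IS expressible as a sum of two squares.
Step 3: Build a representation. Group n = k² · m with k = 4 and m = 41 · 73 = 2993 (a product of primes ≡ 1 (mod 4)); a representation of m scales to one of n via (k·x)² + (k·y)² = k²(x² + y²). Each prime p ≡ 1 (mod 4) is itself a sum of two squares; find a² by testing p − a² for a perfect square:
  41: 41 − 1² = 40, 41 − 2² = 37, 41 − 3² = 32, 41 − 4² = 25 = 5² ⇒ 41 = 4² + 5².
  73: 73 − 1² = 72, 73 − 2² = 69, 73 − 3² = 64 = 8² ⇒ 73 = 3² + 8².
  Combine using the Brahmagupta–Fibonacci identity (a² + b²)(c² + d²) = (ac − bd)² + (ad + bc)² = (ac + bd)² + (ad − bc)²:
  41 · 73 = 2993: from (4² + 5²)(3² + 8²), take (4·3 − 5·8, 4·8 + 5·3) = (12 − 40, 32 + 15) = (-28, 47); dropping signs (only squares matter) gives (28, 47); check 28² + 47² = 784 + 2209 = 2993 ✓.
  Scale by k = 4: (4·28, 4·47) = (112, 188).
Step 4: Order so x ≤ y and verify: 112² + 188² = 12544 + 35344 = 47888 = n. ✓

n = 47888 = 112² + 188² (one valid representation with x ≤ y).


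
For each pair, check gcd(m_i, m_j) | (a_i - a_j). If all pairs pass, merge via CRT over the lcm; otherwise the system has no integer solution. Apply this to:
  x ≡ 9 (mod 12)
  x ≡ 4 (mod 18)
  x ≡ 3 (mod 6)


Moduli 12, 18, 6 are not pairwise coprime, so CRT works modulo lcm(m_i) when all pairwise compatibility conditions hold.
Pairwise compatibility: gcd(m_i, m_j) must divide a_i - a_j for every pair.
Merge one congruence at a time:
  Start: x ≡ 9 (mod 12).
  Combine with x ≡ 4 (mod 18): gcd(12, 18) = 6, and 4 - 9 = -5 is NOT divisible by 6.
    ⇒ system is inconsistent (no integer solution).

No solution (the system is inconsistent).


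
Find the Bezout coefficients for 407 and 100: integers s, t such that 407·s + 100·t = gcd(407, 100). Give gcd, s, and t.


Euclidean algorithm on (407, 100) — divide until remainder is 0:
  407 = 4 · 100 + 7
  100 = 14 · 7 + 2
  7 = 3 · 2 + 1
  2 = 2 · 1 + 0
gcd(407, 100) = 1.
Track Bezout coefficients alongside the remainders: start with r₀ = 407 = a·1 + b·0 (s = 1, t = 0) and r₁ = 100 = a·0 + b·1 (s = 0, t = 1); each new remainder r_{k+1} = r_{k-1} − q_k·r_k inherits s_{k+1} = s_{k-1} − q_k·s_k, t_{k+1} = t_{k-1} − q_k·t_k, so r_k = a·s_k + b·t_k at every step:
  q = 4: r = 7, s = 1 − 4·0 = 1, t = 0 − 4·1 = -4  (check: 407·1 + 100·(-4) = 7)
  q = 14: r = 2, s = 0 − 14·1 = -14, t = 1 − 14·(-4) = 57  (check: 407·(-14) + 100·57 = 2)
  q = 3: r = 1, s = 1 − 3·(-14) = 43, t = -4 − 3·57 = -175  (check: 407·43 + 100·(-175) = 1)
The row with r = 1 (the gcd) gives the Bezout coefficients s = 43, t = -175.
Result: 407 · (43) + 100 · (-175) = 1.

gcd(407, 100) = 1; s = 43, t = -175 (check: 407·43 + 100·(-175) = 1).


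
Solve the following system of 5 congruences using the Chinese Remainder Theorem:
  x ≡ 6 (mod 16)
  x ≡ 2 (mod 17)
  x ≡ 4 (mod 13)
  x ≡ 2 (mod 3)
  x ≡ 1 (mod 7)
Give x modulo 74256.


Product of moduli M = 16 · 17 · 13 · 3 · 7 = 74256.
Merge one congruence at a time:
  Start: x ≡ 6 (mod 16).
  Combine with x ≡ 2 (mod 17); new modulus lcm = 272.
    Write x = 6 + 16·t and substitute into x ≡ 2 (mod 17): 16·t ≡ 2 − 6 = -4 (mod 17).
    Reduce coefficients mod 17: 16·t ≡ 13 (mod 17).
    The inverse of 16 mod 17 is 16 (since 16·16 = 256 = 15·17 + 1), so t ≡ 16·13 = 208 ≡ 4 (mod 17).
    Then x = 6 + 16·4 = 70, valid modulo lcm(16, 17) = 272: x ≡ 70 (mod 272).
  Combine with x ≡ 4 (mod 13); new modulus lcm = 3536.
    Write x = 70 + 272·t and substitute into x ≡ 4 (mod 13): 272·t ≡ 4 − 70 = -66 (mod 13).
    Reduce coefficients mod 13: 12·t ≡ 12 (mod 13).
    The inverse of 12 mod 13 is 12 (since 12·12 = 144 = 11·13 + 1), so t ≡ 12·12 = 144 ≡ 1 (mod 13).
    Then x = 70 + 272·1 = 342, valid modulo lcm(272, 13) = 3536: x ≡ 342 (mod 3536).
  Combine with x ≡ 2 (mod 3); new modulus lcm = 10608.
    Write x = 342 + 3536·t and substitute into x ≡ 2 (mod 3): 3536·t ≡ 2 − 342 = -340 (mod 3).
    Reduce coefficients mod 3: 2·t ≡ 2 (mod 3).
    The inverse of 2 mod 3 is 2 (since 2·2 = 4 = 1·3 + 1), so t ≡ 2·2 = 4 ≡ 1 (mod 3).
    Then x = 342 + 3536·1 = 3878, valid modulo lcm(3536, 3) = 10608: x ≡ 3878 (mod 10608).
  Combine with x ≡ 1 (mod 7); new modulus lcm = 74256.
    Write x = 3878 + 10608·t and substitute into x ≡ 1 (mod 7): 10608·t ≡ 1 − 3878 = -3877 (mod 7).
    Reduce coefficients mod 7: 3·t ≡ 1 (mod 7).
    The inverse of 3 mod 7 is 5 (since 3·5 = 15 = 2·7 + 1), so t ≡ 5·1 = 5 ≡ 5 (mod 7).
    Then x = 3878 + 10608·5 = 56918, valid modulo lcm(10608, 7) = 74256: x ≡ 56918 (mod 74256).
Verify against each original: 56918 mod 16 = 6, 56918 mod 17 = 2, 56918 mod 13 = 4, 56918 mod 3 = 2, 56918 mod 7 = 1.

x ≡ 56918 (mod 74256).


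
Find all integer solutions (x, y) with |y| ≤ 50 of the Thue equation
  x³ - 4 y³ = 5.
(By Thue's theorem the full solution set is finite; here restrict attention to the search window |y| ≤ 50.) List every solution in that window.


The equation is x³ - 4y³ = 5. For fixed y, x³ = 4·y³ + 5, so a solution requires the RHS to be a perfect cube.
Strategy: iterate y from -50 to 50, compute RHS = 4·y³ + 5, and check whether it is a (positive or negative) perfect cube.
Check small values of y:
  y = 0: RHS = 5 is not a perfect cube.
  y = 1: RHS = 9 is not a perfect cube.
  y = -1: RHS = 1 = (1)³ ⇒ x = 1 works.
  y = 2: RHS = 37 is not a perfect cube.
  y = -2: RHS = -27 = (-3)³ ⇒ x = -3 works.
  y = 3: RHS = 113 is not a perfect cube.
  y = -3: RHS = -103 is not a perfect cube.
Continuing the search up to |y| = 50 finds no further solutions beyond those listed.
Collected solutions: (1, -1), (-3, -2).

Solutions (with |y| ≤ 50): (1, -1), (-3, -2).
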